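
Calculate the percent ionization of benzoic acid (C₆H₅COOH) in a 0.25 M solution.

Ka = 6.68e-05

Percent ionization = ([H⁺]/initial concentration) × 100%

Using Ka equilibrium: x² + Ka×x - Ka×C = 0. Solving: [H⁺] = 4.0533e-03. Percent = (4.0533e-03/0.25) × 100

Percent ionization = 1.62%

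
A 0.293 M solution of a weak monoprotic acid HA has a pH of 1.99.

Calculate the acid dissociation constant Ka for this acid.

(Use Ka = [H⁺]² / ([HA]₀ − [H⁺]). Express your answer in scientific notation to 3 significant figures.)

[H⁺] = 10^(−pH) = 10^(−1.99) = 1.023e-02 M. For HA ⇌ H⁺ + A⁻, Ka = [H⁺][A⁻]/[HA] = [H⁺]² / ([HA]₀ − [H⁺]) = (1.023e-02)² / (0.293 − 1.023e-02) = 3.70e-04.

K_a = 3.70e-04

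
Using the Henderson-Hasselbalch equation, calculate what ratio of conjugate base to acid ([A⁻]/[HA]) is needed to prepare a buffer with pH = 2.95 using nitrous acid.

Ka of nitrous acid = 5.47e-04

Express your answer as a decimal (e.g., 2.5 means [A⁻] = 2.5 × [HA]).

pKa = -log(5.47e-04) = 3.2620. pH = pKa + log([A⁻]/[HA]), so log([A⁻]/[HA]) = pH − pKa = 2.95 − 3.2620 = -0.3120. [A⁻]/[HA] = 10^(-0.3120) = 0.488

[A⁻]/[HA] = 0.488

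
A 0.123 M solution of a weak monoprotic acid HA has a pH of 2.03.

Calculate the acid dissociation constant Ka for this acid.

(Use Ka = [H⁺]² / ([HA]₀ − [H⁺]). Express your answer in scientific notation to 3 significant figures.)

[H⁺] = 10^(−pH) = 10^(−2.03) = 9.333e-03 M. For HA ⇌ H⁺ + A⁻, Ka = [H⁺][A⁻]/[HA] = [H⁺]² / ([HA]₀ − [H⁺]) = (9.333e-03)² / (0.123 − 9.333e-03) = 7.66e-04.

K_a = 7.66e-04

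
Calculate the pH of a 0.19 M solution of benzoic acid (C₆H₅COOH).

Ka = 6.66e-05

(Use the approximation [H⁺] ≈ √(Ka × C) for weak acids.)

[H⁺] = √(Ka × C) = √(6.66e-05 × 0.19) = 3.5572e-03. pH = -log(3.5572e-03)

pH = 2.45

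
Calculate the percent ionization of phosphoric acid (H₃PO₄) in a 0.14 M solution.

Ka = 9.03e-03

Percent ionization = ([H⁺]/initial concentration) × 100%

Using Ka equilibrium: x² + Ka×x - Ka×C = 0. Solving: [H⁺] = 3.1326e-02. Percent = (3.1326e-02/0.14) × 100

Percent ionization = 22.4%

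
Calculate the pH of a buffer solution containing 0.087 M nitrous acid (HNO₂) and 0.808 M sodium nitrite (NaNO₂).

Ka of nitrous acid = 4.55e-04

pKa = -log(4.55e-04) = 3.34. pH = pKa + log([A⁻]/[HA]) = 3.34 + log(0.808/0.087)

pH = 4.31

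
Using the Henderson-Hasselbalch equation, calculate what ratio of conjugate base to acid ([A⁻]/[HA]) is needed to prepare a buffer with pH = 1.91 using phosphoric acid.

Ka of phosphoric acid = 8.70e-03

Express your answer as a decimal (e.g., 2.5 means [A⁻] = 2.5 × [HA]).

pKa = -log(8.70e-03) = 2.0605. pH = pKa + log([A⁻]/[HA]), so log([A⁻]/[HA]) = pH − pKa = 1.91 − 2.0605 = -0.1505. [A⁻]/[HA] = 10^(-0.1505) = 0.707

[A⁻]/[HA] = 0.707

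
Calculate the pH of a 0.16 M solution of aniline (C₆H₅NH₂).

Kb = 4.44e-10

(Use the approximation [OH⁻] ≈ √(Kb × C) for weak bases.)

[OH⁻] = √(Kb × C) = √(4.44e-10 × 0.16) = 8.4285e-06. pOH = 5.07, pH = 14 - pOH

pH = 8.93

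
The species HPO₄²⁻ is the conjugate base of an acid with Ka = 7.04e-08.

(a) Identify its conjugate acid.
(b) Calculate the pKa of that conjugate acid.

(a) The conjugate acid is formed by adding one H⁺ to HPO₄²⁻, giving H₂PO₄⁻. (b) pKa = -log(Ka) = -log(7.04e-08) = 7.15.

Conjugate acid: H₂PO₄⁻; pK_a = 7.15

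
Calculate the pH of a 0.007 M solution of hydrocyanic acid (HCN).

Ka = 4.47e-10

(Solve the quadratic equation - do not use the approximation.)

x² + Ka×x - Ka×C = 0. Using quadratic formula: [H⁺] = 1.7687e-06

pH = 5.75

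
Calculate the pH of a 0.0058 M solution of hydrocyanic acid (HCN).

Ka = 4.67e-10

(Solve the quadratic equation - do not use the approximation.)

x² + Ka×x - Ka×C = 0. Using quadratic formula: [H⁺] = 1.6455e-06

pH = 5.78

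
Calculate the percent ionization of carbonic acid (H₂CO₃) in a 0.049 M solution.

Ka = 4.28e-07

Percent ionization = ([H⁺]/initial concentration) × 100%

Using Ka equilibrium: x² + Ka×x - Ka×C = 0. Solving: [H⁺] = 1.4460e-04. Percent = (1.4460e-04/0.049) × 100

Percent ionization = 0.295%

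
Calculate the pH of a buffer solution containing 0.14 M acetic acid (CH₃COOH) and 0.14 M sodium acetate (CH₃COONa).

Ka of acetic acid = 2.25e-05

pKa = -log(2.25e-05) = 4.65. pH = pKa + log([A⁻]/[HA]) = 4.65 + log(0.14/0.14)

pH = 4.65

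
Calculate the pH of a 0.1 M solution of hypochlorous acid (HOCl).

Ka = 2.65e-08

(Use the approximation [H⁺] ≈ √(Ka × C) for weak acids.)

[H⁺] = √(Ka × C) = √(2.65e-08 × 0.1) = 5.1478e-05. pH = -log(5.1478e-05)

pH = 4.29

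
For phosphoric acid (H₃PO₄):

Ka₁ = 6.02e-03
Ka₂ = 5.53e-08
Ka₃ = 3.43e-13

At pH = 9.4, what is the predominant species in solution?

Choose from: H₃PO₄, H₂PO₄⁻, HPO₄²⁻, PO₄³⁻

pKa₁ = 2.22, pKa₂ = 7.26, pKa₃ = 12.46. For a polyprotic acid the predominant species crosses at each pKa: below pKa_n the protonated form dominates, above it the deprotonated form does. At pH = 9.4, the predominant species is HPO₄²⁻.

HPO₄²⁻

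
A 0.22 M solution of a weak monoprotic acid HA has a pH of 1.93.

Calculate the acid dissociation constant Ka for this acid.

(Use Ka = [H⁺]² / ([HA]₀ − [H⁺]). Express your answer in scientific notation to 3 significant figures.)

[H⁺] = 10^(−pH) = 10^(−1.93) = 1.175e-02 M. For HA ⇌ H⁺ + A⁻, Ka = [H⁺][A⁻]/[HA] = [H⁺]² / ([HA]₀ − [H⁺]) = (1.175e-02)² / (0.22 − 1.175e-02) = 6.63e-04.

K_a = 6.63e-04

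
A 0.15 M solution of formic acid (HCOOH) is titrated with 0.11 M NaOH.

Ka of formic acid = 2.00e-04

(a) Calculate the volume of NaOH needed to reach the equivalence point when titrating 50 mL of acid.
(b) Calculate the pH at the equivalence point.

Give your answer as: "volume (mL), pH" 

moles acid = 0.15 × 50/1000 = 0.0075 mol; V_base = moles/0.11 × 1000 = 68.2 mL. At equivalence only the conjugate base is present: [A⁻] = 0.0075/0.118 = 6.3462e-02 M. Kb = Kw/Ka = 5.00e-11; [OH⁻] = √(Kb × [A⁻]) = 1.7813e-06; pOH = 5.75; pH = 14 - pOH = 8.25.

V = 68.2 mL, pH = 8.25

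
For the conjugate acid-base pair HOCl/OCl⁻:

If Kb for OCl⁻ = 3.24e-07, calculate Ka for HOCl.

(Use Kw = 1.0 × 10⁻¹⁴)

For a conjugate pair Ka × Kb = Kw, so Ka = Kw/Kb = 1.0 × 10⁻¹⁴ / 3.24e-07 = 3.09e-08.

K_a = 3.09e-08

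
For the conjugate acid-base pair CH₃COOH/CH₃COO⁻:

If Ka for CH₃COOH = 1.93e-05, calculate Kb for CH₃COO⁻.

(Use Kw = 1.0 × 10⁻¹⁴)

For a conjugate pair Ka × Kb = Kw, so Kb = Kw/Ka = 1.0 × 10⁻¹⁴ / 1.93e-05 = 5.18e-10.

K_b = 5.18e-10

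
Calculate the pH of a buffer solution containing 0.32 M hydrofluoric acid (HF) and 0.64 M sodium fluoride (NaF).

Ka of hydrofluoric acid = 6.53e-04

pKa = -log(6.53e-04) = 3.19. pH = pKa + log([A⁻]/[HA]) = 3.19 + log(0.64/0.32)

pH = 3.49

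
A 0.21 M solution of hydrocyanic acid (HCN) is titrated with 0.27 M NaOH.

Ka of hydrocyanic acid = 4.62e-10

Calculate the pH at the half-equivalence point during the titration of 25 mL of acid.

At half-equivalence [HA] = [A⁻], so Henderson-Hasselbalch gives pH = pKa = -log(4.62e-10) = 9.34.

pH = pKa = 9.34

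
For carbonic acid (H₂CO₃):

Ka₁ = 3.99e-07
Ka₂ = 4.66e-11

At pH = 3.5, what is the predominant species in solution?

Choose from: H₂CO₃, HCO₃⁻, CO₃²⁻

pKa₁ = 6.40, pKa₂ = 10.33. For a polyprotic acid the predominant species crosses at each pKa: below pKa_n the protonated form dominates, above it the deprotonated form does. At pH = 3.5, the predominant species is H₂CO₃.

H₂CO₃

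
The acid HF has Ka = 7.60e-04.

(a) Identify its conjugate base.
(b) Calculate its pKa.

(a) The conjugate base is formed by removing one H⁺ from HF, giving F⁻. (b) pKa = -log(Ka) = -log(7.60e-04) = 3.12.

Conjugate base: F⁻; pK_a = 3.12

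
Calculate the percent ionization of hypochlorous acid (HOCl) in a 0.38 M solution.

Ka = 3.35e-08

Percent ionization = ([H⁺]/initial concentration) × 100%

Using Ka equilibrium: x² + Ka×x - Ka×C = 0. Solving: [H⁺] = 1.1281e-04. Percent = (1.1281e-04/0.38) × 100

Percent ionization = 0.0297%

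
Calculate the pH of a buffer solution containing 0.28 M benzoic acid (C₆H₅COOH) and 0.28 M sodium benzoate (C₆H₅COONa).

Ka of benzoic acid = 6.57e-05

pKa = -log(6.57e-05) = 4.18. pH = pKa + log([A⁻]/[HA]) = 4.18 + log(0.28/0.28)

pH = 4.18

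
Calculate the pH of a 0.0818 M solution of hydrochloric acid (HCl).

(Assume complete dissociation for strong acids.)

[H⁺] = 0.0818 M for strong acid. pH = -log[H⁺] = -log(0.0818)

pH = 1.09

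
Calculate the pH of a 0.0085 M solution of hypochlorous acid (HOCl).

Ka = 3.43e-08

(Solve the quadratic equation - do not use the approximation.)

x² + Ka×x - Ka×C = 0. Using quadratic formula: [H⁺] = 1.7058e-05

pH = 4.77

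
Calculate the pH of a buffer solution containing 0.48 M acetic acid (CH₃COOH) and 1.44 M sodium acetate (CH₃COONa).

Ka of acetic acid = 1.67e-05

pKa = -log(1.67e-05) = 4.78. pH = pKa + log([A⁻]/[HA]) = 4.78 + log(1.44/0.48)

pH = 5.25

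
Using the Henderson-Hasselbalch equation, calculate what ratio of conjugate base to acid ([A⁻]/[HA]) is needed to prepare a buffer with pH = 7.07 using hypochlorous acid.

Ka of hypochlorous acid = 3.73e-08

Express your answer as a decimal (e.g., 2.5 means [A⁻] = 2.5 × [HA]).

pKa = -log(3.73e-08) = 7.4283. pH = pKa + log([A⁻]/[HA]), so log([A⁻]/[HA]) = pH − pKa = 7.07 − 7.4283 = -0.3583. [A⁻]/[HA] = 10^(-0.3583) = 0.438

[A⁻]/[HA] = 0.438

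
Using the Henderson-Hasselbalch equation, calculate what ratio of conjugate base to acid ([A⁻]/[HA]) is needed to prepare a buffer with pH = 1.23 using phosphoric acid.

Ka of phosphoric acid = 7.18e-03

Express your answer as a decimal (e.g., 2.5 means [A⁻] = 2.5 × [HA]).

pKa = -log(7.18e-03) = 2.1439. pH = pKa + log([A⁻]/[HA]), so log([A⁻]/[HA]) = pH − pKa = 1.23 − 2.1439 = -0.9139. [A⁻]/[HA] = 10^(-0.9139) = 0.122

[A⁻]/[HA] = 0.122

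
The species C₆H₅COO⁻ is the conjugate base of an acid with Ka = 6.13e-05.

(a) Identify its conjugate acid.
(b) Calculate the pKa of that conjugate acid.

(a) The conjugate acid is formed by adding one H⁺ to C₆H₅COO⁻, giving C₆H₅COOH. (b) pKa = -log(Ka) = -log(6.13e-05) = 4.21.

Conjugate acid: C₆H₅COOH; pK_a = 4.21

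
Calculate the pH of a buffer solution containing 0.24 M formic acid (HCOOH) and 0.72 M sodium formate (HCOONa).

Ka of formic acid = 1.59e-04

pKa = -log(1.59e-04) = 3.80. pH = pKa + log([A⁻]/[HA]) = 3.80 + log(0.72/0.24)

pH = 4.28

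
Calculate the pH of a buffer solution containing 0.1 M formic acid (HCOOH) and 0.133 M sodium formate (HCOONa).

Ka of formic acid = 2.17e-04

pKa = -log(2.17e-04) = 3.66. pH = pKa + log([A⁻]/[HA]) = 3.66 + log(0.133/0.1)

pH = 3.79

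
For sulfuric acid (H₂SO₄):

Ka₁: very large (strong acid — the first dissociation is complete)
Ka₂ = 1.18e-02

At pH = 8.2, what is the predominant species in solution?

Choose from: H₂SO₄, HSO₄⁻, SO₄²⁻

The first dissociation is complete, so H₂SO₄ itself is never the predominant species in water; pKa₂ = -log(1.18e-02) = 1.93. For a polyprotic acid the predominant species crosses at each pKa: below pKa_n the protonated form dominates, above it the deprotonated form does. At pH = 8.2, the predominant species is SO₄²⁻.

SO₄²⁻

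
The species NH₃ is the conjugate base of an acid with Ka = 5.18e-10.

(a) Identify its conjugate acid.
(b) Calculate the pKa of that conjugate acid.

(a) The conjugate acid is formed by adding one H⁺ to NH₃, giving NH₄⁺. (b) pKa = -log(Ka) = -log(5.18e-10) = 9.29.

Conjugate acid: NH₄⁺; pK_a = 9.29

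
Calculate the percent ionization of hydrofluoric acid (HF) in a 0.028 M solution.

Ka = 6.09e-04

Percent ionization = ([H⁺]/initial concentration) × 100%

Using Ka equilibrium: x² + Ka×x - Ka×C = 0. Solving: [H⁺] = 3.8361e-03. Percent = (3.8361e-03/0.028) × 100

Percent ionization = 13.7%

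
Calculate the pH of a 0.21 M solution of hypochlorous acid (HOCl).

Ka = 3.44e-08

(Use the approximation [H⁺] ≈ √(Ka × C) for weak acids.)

[H⁺] = √(Ka × C) = √(3.44e-08 × 0.21) = 8.4994e-05. pH = -log(8.4994e-05)

pH = 4.07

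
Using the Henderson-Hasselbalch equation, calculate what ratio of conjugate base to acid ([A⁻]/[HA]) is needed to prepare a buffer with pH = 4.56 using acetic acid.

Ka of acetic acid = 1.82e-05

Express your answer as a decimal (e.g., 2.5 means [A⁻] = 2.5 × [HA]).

pKa = -log(1.82e-05) = 4.7399. pH = pKa + log([A⁻]/[HA]), so log([A⁻]/[HA]) = pH − pKa = 4.56 − 4.7399 = -0.1799. [A⁻]/[HA] = 10^(-0.1799) = 0.661

[A⁻]/[HA] = 0.661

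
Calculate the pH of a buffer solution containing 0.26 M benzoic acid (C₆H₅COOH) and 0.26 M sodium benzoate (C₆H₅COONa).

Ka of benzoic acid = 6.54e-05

pKa = -log(6.54e-05) = 4.18. pH = pKa + log([A⁻]/[HA]) = 4.18 + log(0.26/0.26)

pH = 4.18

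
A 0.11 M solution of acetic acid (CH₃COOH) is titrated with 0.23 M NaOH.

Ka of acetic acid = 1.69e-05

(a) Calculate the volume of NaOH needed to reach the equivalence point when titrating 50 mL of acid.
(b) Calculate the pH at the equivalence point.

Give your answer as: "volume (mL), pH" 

moles acid = 0.11 × 50/1000 = 0.0055 mol; V_base = moles/0.23 × 1000 = 23.9 mL. At equivalence only the conjugate base is present: [A⁻] = 0.0055/0.074 = 7.4412e-02 M. Kb = Kw/Ka = 5.92e-10; [OH⁻] = √(Kb × [A⁻]) = 6.6356e-06; pOH = 5.18; pH = 14 - pOH = 8.82.

V = 23.9 mL, pH = 8.82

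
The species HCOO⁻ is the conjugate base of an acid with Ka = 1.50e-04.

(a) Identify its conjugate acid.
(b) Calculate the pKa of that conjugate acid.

(a) The conjugate acid is formed by adding one H⁺ to HCOO⁻, giving HCOOH. (b) pKa = -log(Ka) = -log(1.50e-04) = 3.82.

Conjugate acid: HCOOH; pK_a = 3.82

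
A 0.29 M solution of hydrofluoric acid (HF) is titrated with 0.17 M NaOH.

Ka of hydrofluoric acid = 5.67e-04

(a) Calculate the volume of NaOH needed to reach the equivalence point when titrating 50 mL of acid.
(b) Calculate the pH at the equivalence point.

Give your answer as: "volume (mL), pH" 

moles acid = 0.29 × 50/1000 = 0.0145 mol; V_base = moles/0.17 × 1000 = 85.3 mL. At equivalence only the conjugate base is present: [A⁻] = 0.0145/0.135 = 1.0717e-01 M. Kb = Kw/Ka = 1.76e-11; [OH⁻] = √(Kb × [A⁻]) = 1.3748e-06; pOH = 5.86; pH = 14 - pOH = 8.14.

V = 85.3 mL, pH = 8.14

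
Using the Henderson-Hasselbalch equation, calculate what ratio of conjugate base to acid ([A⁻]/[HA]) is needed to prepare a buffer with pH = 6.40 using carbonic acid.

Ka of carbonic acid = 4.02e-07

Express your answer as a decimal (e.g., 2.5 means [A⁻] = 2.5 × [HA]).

pKa = -log(4.02e-07) = 6.3958. pH = pKa + log([A⁻]/[HA]), so log([A⁻]/[HA]) = pH − pKa = 6.40 − 6.3958 = 0.0042. [A⁻]/[HA] = 10^(0.0042) = 1.01

[A⁻]/[HA] = 1.01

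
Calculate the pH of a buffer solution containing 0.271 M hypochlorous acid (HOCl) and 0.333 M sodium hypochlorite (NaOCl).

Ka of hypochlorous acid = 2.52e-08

pKa = -log(2.52e-08) = 7.60. pH = pKa + log([A⁻]/[HA]) = 7.60 + log(0.333/0.271)

pH = 7.69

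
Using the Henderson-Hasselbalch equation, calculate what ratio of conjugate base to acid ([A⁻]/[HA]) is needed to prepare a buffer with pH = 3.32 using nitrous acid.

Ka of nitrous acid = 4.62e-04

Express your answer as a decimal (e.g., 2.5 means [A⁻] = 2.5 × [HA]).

pKa = -log(4.62e-04) = 3.3354. pH = pKa + log([A⁻]/[HA]), so log([A⁻]/[HA]) = pH − pKa = 3.32 − 3.3354 = -0.0154. [A⁻]/[HA] = 10^(-0.0154) = 0.965

[A⁻]/[HA] = 0.965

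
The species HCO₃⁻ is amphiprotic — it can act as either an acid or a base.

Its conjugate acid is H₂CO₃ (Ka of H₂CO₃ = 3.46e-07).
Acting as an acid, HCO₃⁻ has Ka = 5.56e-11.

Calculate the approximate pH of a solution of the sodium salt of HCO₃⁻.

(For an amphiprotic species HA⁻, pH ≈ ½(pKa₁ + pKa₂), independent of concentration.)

pKa₁ = -log(3.46e-07) = 6.46; pKa₂ = -log(5.56e-11) = 10.25. For an amphiprotic species, pH ≈ ½(pKa₁ + pKa₂) = ½(6.46 + 10.25) = 8.36.

pH = 8.36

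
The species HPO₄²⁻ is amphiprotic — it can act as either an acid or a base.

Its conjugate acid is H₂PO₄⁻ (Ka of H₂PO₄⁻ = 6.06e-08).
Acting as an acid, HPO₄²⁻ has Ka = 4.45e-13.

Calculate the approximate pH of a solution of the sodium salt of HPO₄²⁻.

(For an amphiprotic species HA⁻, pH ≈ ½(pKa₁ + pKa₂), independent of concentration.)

pKa₁ = -log(6.06e-08) = 7.22; pKa₂ = -log(4.45e-13) = 12.35. For an amphiprotic species, pH ≈ ½(pKa₁ + pKa₂) = ½(7.22 + 12.35) = 9.78.

pH = 9.78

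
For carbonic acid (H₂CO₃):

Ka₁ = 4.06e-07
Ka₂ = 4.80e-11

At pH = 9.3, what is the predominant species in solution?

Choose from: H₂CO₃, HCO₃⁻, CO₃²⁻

pKa₁ = 6.39, pKa₂ = 10.32. For a polyprotic acid the predominant species crosses at each pKa: below pKa_n the protonated form dominates, above it the deprotonated form does. At pH = 9.3, the predominant species is HCO₃⁻.

HCO₃⁻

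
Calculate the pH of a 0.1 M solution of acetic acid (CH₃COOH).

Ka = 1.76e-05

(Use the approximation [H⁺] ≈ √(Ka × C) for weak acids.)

[H⁺] = √(Ka × C) = √(1.76e-05 × 0.1) = 1.3266e-03. pH = -log(1.3266e-03)

pH = 2.88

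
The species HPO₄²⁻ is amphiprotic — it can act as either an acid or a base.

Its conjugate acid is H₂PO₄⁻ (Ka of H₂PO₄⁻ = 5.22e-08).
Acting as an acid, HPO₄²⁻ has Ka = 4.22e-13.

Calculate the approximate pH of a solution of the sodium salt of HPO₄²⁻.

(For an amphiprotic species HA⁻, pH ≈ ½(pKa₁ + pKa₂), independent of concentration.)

pKa₁ = -log(5.22e-08) = 7.28; pKa₂ = -log(4.22e-13) = 12.37. For an amphiprotic species, pH ≈ ½(pKa₁ + pKa₂) = ½(7.28 + 12.37) = 9.83.

pH = 9.83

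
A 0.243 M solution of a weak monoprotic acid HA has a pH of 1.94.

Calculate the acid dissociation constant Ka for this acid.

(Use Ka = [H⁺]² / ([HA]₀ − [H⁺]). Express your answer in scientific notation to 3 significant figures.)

[H⁺] = 10^(−pH) = 10^(−1.94) = 1.148e-02 M. For HA ⇌ H⁺ + A⁻, Ka = [H⁺][A⁻]/[HA] = [H⁺]² / ([HA]₀ − [H⁺]) = (1.148e-02)² / (0.243 − 1.148e-02) = 5.69e-04.

K_a = 5.69e-04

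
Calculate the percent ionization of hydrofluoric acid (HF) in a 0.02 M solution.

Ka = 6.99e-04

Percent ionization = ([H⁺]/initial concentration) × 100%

Using Ka equilibrium: x² + Ka×x - Ka×C = 0. Solving: [H⁺] = 3.4058e-03. Percent = (3.4058e-03/0.02) × 100

Percent ionization = 17%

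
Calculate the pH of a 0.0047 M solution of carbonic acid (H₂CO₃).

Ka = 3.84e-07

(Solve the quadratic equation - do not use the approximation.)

x² + Ka×x - Ka×C = 0. Using quadratic formula: [H⁺] = 4.2291e-05

pH = 4.37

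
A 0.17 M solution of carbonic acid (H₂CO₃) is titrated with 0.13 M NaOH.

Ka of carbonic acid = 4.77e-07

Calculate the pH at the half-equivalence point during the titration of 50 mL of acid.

At half-equivalence [HA] = [A⁻], so Henderson-Hasselbalch gives pH = pKa = -log(4.77e-07) = 6.32.

pH = pKa = 6.32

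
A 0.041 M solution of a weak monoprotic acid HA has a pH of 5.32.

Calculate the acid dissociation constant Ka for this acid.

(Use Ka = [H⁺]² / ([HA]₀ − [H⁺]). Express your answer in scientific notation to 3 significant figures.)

[H⁺] = 10^(−pH) = 10^(−5.32) = 4.786e-06 M. For HA ⇌ H⁺ + A⁻, Ka = [H⁺][A⁻]/[HA] = [H⁺]² / ([HA]₀ − [H⁺]) = (4.786e-06)² / (0.041 − 4.786e-06) = 5.59e-10.

K_a = 5.59e-10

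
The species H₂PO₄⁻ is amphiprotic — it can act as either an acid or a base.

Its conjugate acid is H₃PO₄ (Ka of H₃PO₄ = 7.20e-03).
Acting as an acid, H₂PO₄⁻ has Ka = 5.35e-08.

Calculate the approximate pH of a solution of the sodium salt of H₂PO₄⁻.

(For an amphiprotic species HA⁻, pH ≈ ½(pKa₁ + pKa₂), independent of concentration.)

pKa₁ = -log(7.20e-03) = 2.14; pKa₂ = -log(5.35e-08) = 7.27. For an amphiprotic species, pH ≈ ½(pKa₁ + pKa₂) = ½(2.14 + 7.27) = 4.71.

pH = 4.71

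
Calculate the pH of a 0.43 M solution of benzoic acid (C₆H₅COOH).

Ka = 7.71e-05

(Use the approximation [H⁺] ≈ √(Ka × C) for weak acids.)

[H⁺] = √(Ka × C) = √(7.71e-05 × 0.43) = 5.7579e-03. pH = -log(5.7579e-03)

pH = 2.24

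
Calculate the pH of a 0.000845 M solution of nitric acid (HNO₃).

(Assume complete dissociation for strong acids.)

[H⁺] = 0.000845 M for strong acid. pH = -log[H⁺] = -log(0.000845)

pH = 3.07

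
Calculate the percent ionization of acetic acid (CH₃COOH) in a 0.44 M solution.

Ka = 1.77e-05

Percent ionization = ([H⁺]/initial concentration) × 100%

Using Ka equilibrium: x² + Ka×x - Ka×C = 0. Solving: [H⁺] = 2.7819e-03. Percent = (2.7819e-03/0.44) × 100

Percent ionization = 0.632%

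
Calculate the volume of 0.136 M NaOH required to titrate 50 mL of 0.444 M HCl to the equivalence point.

At equivalence: moles acid = moles base. moles HCl = 0.444 × 50/1000 = 0.0222 mol. V_base = moles / 0.136 × 1000 = 163.2 mL.

V_{base} = 163.2 mL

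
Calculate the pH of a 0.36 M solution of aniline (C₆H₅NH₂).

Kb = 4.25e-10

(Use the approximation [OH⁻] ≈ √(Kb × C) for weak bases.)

[OH⁻] = √(Kb × C) = √(4.25e-10 × 0.36) = 1.2369e-05. pOH = 4.91, pH = 14 - pOH

pH = 9.09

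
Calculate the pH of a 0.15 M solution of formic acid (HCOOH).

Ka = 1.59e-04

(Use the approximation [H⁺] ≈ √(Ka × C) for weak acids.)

[H⁺] = √(Ka × C) = √(1.59e-04 × 0.15) = 4.8836e-03. pH = -log(4.8836e-03)

pH = 2.31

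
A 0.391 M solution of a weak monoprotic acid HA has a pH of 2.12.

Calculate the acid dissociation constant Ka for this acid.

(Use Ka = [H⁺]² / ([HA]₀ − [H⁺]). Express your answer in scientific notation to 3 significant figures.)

[H⁺] = 10^(−pH) = 10^(−2.12) = 7.586e-03 M. For HA ⇌ H⁺ + A⁻, Ka = [H⁺][A⁻]/[HA] = [H⁺]² / ([HA]₀ − [H⁺]) = (7.586e-03)² / (0.391 − 7.586e-03) = 1.50e-04.

K_a = 1.50e-04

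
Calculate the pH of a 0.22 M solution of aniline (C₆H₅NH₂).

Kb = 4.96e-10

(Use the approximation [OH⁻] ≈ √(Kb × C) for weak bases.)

[OH⁻] = √(Kb × C) = √(4.96e-10 × 0.22) = 1.0446e-05. pOH = 4.98, pH = 14 - pOH

pH = 9.02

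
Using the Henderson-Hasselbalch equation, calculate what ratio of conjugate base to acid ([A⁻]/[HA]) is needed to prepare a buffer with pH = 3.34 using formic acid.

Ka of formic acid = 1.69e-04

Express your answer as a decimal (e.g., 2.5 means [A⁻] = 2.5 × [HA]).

pKa = -log(1.69e-04) = 3.7721. pH = pKa + log([A⁻]/[HA]), so log([A⁻]/[HA]) = pH − pKa = 3.34 − 3.7721 = -0.4321. [A⁻]/[HA] = 10^(-0.4321) = 0.370

[A⁻]/[HA] = 0.370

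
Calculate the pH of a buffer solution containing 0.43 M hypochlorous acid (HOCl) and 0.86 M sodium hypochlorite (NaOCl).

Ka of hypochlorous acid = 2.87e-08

pKa = -log(2.87e-08) = 7.54. pH = pKa + log([A⁻]/[HA]) = 7.54 + log(0.86/0.43)

pH = 7.84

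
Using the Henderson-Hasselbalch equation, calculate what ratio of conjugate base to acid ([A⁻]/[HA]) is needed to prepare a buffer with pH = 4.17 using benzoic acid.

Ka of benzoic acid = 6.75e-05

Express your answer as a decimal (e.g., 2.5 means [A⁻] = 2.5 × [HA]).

pKa = -log(6.75e-05) = 4.1707. pH = pKa + log([A⁻]/[HA]), so log([A⁻]/[HA]) = pH − pKa = 4.17 − 4.1707 = -0.0007. [A⁻]/[HA] = 10^(-0.0007) = 0.998

[A⁻]/[HA] = 0.998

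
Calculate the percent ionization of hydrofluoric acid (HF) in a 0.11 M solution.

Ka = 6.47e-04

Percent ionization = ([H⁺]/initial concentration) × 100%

Using Ka equilibrium: x² + Ka×x - Ka×C = 0. Solving: [H⁺] = 8.1189e-03. Percent = (8.1189e-03/0.11) × 100

Percent ionization = 7.38%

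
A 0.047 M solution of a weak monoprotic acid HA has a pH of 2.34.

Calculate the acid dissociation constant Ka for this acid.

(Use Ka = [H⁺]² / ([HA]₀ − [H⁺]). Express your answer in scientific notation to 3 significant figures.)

[H⁺] = 10^(−pH) = 10^(−2.34) = 4.571e-03 M. For HA ⇌ H⁺ + A⁻, Ka = [H⁺][A⁻]/[HA] = [H⁺]² / ([HA]₀ − [H⁺]) = (4.571e-03)² / (0.047 − 4.571e-03) = 4.92e-04.

K_a = 4.92e-04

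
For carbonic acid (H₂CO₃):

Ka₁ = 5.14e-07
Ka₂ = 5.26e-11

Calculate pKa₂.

pKa₂ = -log(Ka₂) = -log(5.26e-11) = 10.28.

pK_{a2} = 10.28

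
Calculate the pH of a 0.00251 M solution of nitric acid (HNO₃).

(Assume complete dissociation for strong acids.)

[H⁺] = 0.00251 M for strong acid. pH = -log[H⁺] = -log(0.00251)

pH = 2.60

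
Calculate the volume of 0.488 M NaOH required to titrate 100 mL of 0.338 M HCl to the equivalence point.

At equivalence: moles acid = moles base. moles HCl = 0.338 × 100/1000 = 0.0338 mol. V_base = moles / 0.488 × 1000 = 69.3 mL.

V_{base} = 69.3 mL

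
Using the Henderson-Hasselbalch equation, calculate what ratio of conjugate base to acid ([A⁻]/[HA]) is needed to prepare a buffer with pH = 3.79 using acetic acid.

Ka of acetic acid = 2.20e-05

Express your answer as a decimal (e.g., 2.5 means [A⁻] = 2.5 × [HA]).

pKa = -log(2.20e-05) = 4.6576. pH = pKa + log([A⁻]/[HA]), so log([A⁻]/[HA]) = pH − pKa = 3.79 − 4.6576 = -0.8676. [A⁻]/[HA] = 10^(-0.8676) = 0.136

[A⁻]/[HA] = 0.136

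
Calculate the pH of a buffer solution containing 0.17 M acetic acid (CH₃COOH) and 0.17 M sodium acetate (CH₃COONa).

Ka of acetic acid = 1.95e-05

pKa = -log(1.95e-05) = 4.71. pH = pKa + log([A⁻]/[HA]) = 4.71 + log(0.17/0.17)

pH = 4.71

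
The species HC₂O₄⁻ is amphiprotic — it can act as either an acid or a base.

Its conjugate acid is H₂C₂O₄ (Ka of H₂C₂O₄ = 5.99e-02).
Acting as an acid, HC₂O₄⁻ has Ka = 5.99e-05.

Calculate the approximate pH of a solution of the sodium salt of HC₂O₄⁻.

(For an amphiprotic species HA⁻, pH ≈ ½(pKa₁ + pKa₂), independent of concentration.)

pKa₁ = -log(5.99e-02) = 1.22; pKa₂ = -log(5.99e-05) = 4.22. For an amphiprotic species, pH ≈ ½(pKa₁ + pKa₂) = ½(1.22 + 4.22) = 2.72.

pH = 2.72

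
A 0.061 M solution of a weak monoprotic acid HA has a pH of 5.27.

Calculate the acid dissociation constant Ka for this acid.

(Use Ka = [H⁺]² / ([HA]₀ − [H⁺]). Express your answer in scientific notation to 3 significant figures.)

[H⁺] = 10^(−pH) = 10^(−5.27) = 5.370e-06 M. For HA ⇌ H⁺ + A⁻, Ka = [H⁺][A⁻]/[HA] = [H⁺]² / ([HA]₀ − [H⁺]) = (5.370e-06)² / (0.061 − 5.370e-06) = 4.73e-10.

K_a = 4.73e-10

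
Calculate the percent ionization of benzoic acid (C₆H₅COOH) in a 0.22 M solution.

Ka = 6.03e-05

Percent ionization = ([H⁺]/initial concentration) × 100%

Using Ka equilibrium: x² + Ka×x - Ka×C = 0. Solving: [H⁺] = 3.6122e-03. Percent = (3.6122e-03/0.22) × 100

Percent ionization = 1.64%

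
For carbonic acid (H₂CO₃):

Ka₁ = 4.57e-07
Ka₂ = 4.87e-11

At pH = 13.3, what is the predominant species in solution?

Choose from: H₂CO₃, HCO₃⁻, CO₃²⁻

pKa₁ = 6.34, pKa₂ = 10.31. For a polyprotic acid the predominant species crosses at each pKa: below pKa_n the protonated form dominates, above it the deprotonated form does. At pH = 13.3, the predominant species is CO₃²⁻.

CO₃²⁻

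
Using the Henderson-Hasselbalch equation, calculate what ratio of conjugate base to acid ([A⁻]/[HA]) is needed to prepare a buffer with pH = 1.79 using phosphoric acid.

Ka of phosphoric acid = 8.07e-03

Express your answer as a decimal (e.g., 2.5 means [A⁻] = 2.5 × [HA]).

pKa = -log(8.07e-03) = 2.0931. pH = pKa + log([A⁻]/[HA]), so log([A⁻]/[HA]) = pH − pKa = 1.79 − 2.0931 = -0.3031. [A⁻]/[HA] = 10^(-0.3031) = 0.498

[A⁻]/[HA] = 0.498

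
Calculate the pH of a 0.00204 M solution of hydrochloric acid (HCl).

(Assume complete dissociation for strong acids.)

[H⁺] = 0.00204 M for strong acid. pH = -log[H⁺] = -log(0.00204)

pH = 2.69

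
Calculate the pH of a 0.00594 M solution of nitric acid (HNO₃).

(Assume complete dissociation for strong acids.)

[H⁺] = 0.00594 M for strong acid. pH = -log[H⁺] = -log(0.00594)

pH = 2.23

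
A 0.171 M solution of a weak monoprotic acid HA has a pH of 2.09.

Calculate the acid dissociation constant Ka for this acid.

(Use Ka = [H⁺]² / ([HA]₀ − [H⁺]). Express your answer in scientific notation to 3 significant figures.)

[H⁺] = 10^(−pH) = 10^(−2.09) = 8.128e-03 M. For HA ⇌ H⁺ + A⁻, Ka = [H⁺][A⁻]/[HA] = [H⁺]² / ([HA]₀ − [H⁺]) = (8.128e-03)² / (0.171 − 8.128e-03) = 4.06e-04.

K_a = 4.06e-04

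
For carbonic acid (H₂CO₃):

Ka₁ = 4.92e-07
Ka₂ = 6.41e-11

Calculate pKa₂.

pKa₂ = -log(Ka₂) = -log(6.41e-11) = 10.19.

pK_{a2} = 10.19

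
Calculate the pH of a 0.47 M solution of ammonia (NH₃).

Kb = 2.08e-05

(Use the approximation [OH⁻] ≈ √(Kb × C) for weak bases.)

[OH⁻] = √(Kb × C) = √(2.08e-05 × 0.47) = 3.1267e-03. pOH = 2.50, pH = 14 - pOH

pH = 11.50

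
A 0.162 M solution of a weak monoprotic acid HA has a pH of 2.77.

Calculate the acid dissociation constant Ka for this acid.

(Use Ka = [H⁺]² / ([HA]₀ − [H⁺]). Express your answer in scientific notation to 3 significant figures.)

[H⁺] = 10^(−pH) = 10^(−2.77) = 1.698e-03 M. For HA ⇌ H⁺ + A⁻, Ka = [H⁺][A⁻]/[HA] = [H⁺]² / ([HA]₀ − [H⁺]) = (1.698e-03)² / (0.162 − 1.698e-03) = 1.80e-05.

K_a = 1.80e-05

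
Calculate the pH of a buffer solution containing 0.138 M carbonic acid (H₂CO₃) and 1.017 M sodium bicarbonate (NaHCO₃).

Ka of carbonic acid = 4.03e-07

pKa = -log(4.03e-07) = 6.39. pH = pKa + log([A⁻]/[HA]) = 6.39 + log(1.017/0.138)

pH = 7.26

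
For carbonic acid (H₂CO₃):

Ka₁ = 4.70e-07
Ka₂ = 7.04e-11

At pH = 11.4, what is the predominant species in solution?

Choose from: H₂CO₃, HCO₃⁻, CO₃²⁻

pKa₁ = 6.33, pKa₂ = 10.15. For a polyprotic acid the predominant species crosses at each pKa: below pKa_n the protonated form dominates, above it the deprotonated form does. At pH = 11.4, the predominant species is CO₃²⁻.

CO₃²⁻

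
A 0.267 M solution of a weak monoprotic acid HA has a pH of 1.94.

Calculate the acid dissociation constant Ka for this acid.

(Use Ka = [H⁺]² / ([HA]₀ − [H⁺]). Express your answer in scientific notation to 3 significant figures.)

[H⁺] = 10^(−pH) = 10^(−1.94) = 1.148e-02 M. For HA ⇌ H⁺ + A⁻, Ka = [H⁺][A⁻]/[HA] = [H⁺]² / ([HA]₀ − [H⁺]) = (1.148e-02)² / (0.267 − 1.148e-02) = 5.16e-04.

K_a = 5.16e-04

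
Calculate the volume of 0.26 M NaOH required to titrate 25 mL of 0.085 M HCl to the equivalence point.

At equivalence: moles acid = moles base. moles HCl = 0.085 × 25/1000 = 0.002125 mol. V_base = moles / 0.26 × 1000 = 8.2 mL.

V_{base} = 8.2 mL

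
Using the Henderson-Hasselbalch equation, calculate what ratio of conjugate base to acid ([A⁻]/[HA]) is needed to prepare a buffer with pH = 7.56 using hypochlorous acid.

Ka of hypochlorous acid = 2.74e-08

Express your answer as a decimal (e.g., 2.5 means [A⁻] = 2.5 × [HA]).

pKa = -log(2.74e-08) = 7.5622. pH = pKa + log([A⁻]/[HA]), so log([A⁻]/[HA]) = pH − pKa = 7.56 − 7.5622 = -0.0022. [A⁻]/[HA] = 10^(-0.0022) = 0.995

[A⁻]/[HA] = 0.995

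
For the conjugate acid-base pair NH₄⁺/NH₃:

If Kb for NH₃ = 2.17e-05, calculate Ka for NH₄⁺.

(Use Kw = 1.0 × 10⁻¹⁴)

For a conjugate pair Ka × Kb = Kw, so Ka = Kw/Kb = 1.0 × 10⁻¹⁴ / 2.17e-05 = 4.61e-10.

K_a = 4.61e-10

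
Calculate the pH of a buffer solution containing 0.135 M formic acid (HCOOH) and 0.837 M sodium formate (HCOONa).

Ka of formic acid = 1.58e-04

pKa = -log(1.58e-04) = 3.80. pH = pKa + log([A⁻]/[HA]) = 3.80 + log(0.837/0.135)

pH = 4.59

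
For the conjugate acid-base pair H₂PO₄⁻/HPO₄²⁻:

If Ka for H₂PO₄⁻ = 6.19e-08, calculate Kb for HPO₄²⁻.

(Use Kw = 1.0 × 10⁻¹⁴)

For a conjugate pair Ka × Kb = Kw, so Kb = Kw/Ka = 1.0 × 10⁻¹⁴ / 6.19e-08 = 1.62e-07.

K_b = 1.62e-07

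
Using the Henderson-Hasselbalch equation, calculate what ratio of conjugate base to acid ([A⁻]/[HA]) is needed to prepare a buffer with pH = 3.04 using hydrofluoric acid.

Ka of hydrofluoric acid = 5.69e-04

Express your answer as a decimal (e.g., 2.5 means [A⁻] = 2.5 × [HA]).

pKa = -log(5.69e-04) = 3.2449. pH = pKa + log([A⁻]/[HA]), so log([A⁻]/[HA]) = pH − pKa = 3.04 − 3.2449 = -0.2049. [A⁻]/[HA] = 10^(-0.2049) = 0.624

[A⁻]/[HA] = 0.624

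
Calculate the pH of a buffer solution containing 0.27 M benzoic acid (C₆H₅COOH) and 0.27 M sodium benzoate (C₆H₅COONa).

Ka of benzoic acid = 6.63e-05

pKa = -log(6.63e-05) = 4.18. pH = pKa + log([A⁻]/[HA]) = 4.18 + log(0.27/0.27)

pH = 4.18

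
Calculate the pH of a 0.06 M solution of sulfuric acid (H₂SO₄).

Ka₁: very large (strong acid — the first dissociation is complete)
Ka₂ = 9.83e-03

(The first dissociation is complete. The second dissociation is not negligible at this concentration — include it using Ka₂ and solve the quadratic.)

First dissociation is complete: [H⁺]₀ = [HSO₄⁻]₀ = C = 0.06 M. Second dissociation HSO₄⁻ ⇌ H⁺ + SO₄²⁻: let x = [SO₄²⁻]. Ka₂ = (C + x)·x / (C − x) = 9.83e-03 → x² + (C + Ka₂)·x − Ka₂·C = 0 → x² + 0.06983·x − 5.898e-04 = 0. x = (−0.06983 + √(0.06983² + 4 × 5.898e-04)) / 2 = 7.6157e-03 M. [H⁺] = C + x = 0.06 + 7.6157e-03 = 6.7616e-02 M. pH = -log(6.7616e-02) = 1.17.

pH = 1.17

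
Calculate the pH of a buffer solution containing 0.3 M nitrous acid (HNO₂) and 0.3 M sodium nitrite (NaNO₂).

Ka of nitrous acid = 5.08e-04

pKa = -log(5.08e-04) = 3.29. pH = pKa + log([A⁻]/[HA]) = 3.29 + log(0.3/0.3)

pH = 3.29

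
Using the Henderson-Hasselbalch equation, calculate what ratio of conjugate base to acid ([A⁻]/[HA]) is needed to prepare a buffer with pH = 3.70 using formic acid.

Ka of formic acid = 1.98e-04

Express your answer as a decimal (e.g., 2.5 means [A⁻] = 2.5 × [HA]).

pKa = -log(1.98e-04) = 3.7033. pH = pKa + log([A⁻]/[HA]), so log([A⁻]/[HA]) = pH − pKa = 3.70 − 3.7033 = -0.0033. [A⁻]/[HA] = 10^(-0.0033) = 0.992

[A⁻]/[HA] = 0.992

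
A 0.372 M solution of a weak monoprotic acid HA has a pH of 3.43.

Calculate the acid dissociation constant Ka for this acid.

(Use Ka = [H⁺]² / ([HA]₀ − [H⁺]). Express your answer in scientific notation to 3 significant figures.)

[H⁺] = 10^(−pH) = 10^(−3.43) = 3.715e-04 M. For HA ⇌ H⁺ + A⁻, Ka = [H⁺][A⁻]/[HA] = [H⁺]² / ([HA]₀ − [H⁺]) = (3.715e-04)² / (0.372 − 3.715e-04) = 3.71e-07.

K_a = 3.71e-07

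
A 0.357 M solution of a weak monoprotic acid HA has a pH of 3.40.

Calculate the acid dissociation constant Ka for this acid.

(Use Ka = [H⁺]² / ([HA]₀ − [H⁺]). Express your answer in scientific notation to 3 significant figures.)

[H⁺] = 10^(−pH) = 10^(−3.40) = 3.981e-04 M. For HA ⇌ H⁺ + A⁻, Ka = [H⁺][A⁻]/[HA] = [H⁺]² / ([HA]₀ − [H⁺]) = (3.981e-04)² / (0.357 − 3.981e-04) = 4.44e-07.

K_a = 4.44e-07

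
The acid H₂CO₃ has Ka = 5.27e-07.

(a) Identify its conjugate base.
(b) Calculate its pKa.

(a) The conjugate base is formed by removing one H⁺ from H₂CO₃, giving HCO₃⁻. (b) pKa = -log(Ka) = -log(5.27e-07) = 6.28.

Conjugate base: HCO₃⁻; pK_a = 6.28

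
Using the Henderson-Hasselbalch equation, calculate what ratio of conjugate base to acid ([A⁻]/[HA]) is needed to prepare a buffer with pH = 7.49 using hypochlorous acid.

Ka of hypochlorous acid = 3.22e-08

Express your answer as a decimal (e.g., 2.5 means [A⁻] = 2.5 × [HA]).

pKa = -log(3.22e-08) = 7.4921. pH = pKa + log([A⁻]/[HA]), so log([A⁻]/[HA]) = pH − pKa = 7.49 − 7.4921 = -0.0021. [A⁻]/[HA] = 10^(-0.0021) = 0.995

[A⁻]/[HA] = 0.995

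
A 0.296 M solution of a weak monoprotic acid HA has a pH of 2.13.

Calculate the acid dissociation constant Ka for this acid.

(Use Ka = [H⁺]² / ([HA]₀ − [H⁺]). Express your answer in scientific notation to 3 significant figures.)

[H⁺] = 10^(−pH) = 10^(−2.13) = 7.413e-03 M. For HA ⇌ H⁺ + A⁻, Ka = [H⁺][A⁻]/[HA] = [H⁺]² / ([HA]₀ − [H⁺]) = (7.413e-03)² / (0.296 − 7.413e-03) = 1.90e-04.

K_a = 1.90e-04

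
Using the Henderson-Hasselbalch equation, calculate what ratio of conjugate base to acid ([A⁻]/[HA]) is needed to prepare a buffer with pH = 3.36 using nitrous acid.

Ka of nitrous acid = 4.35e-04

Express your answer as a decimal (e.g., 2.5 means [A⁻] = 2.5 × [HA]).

pKa = -log(4.35e-04) = 3.3615. pH = pKa + log([A⁻]/[HA]), so log([A⁻]/[HA]) = pH − pKa = 3.36 − 3.3615 = -0.0015. [A⁻]/[HA] = 10^(-0.0015) = 0.997

[A⁻]/[HA] = 0.997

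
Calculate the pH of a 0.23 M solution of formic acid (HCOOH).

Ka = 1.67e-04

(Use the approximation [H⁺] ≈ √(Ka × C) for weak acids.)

[H⁺] = √(Ka × C) = √(1.67e-04 × 0.23) = 6.1976e-03. pH = -log(6.1976e-03)

pH = 2.21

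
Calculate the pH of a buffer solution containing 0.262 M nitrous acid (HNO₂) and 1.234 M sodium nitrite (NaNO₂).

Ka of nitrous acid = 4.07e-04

pKa = -log(4.07e-04) = 3.39. pH = pKa + log([A⁻]/[HA]) = 3.39 + log(1.234/0.262)

pH = 4.06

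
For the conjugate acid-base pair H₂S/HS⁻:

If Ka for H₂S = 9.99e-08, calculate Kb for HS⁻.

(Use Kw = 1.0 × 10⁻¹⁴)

For a conjugate pair Ka × Kb = Kw, so Kb = Kw/Ka = 1.0 × 10⁻¹⁴ / 9.99e-08 = 1.00e-07.

K_b = 1.00e-07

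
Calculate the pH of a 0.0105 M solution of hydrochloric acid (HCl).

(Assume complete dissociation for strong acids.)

[H⁺] = 0.0105 M for strong acid. pH = -log[H⁺] = -log(0.0105)

pH = 1.98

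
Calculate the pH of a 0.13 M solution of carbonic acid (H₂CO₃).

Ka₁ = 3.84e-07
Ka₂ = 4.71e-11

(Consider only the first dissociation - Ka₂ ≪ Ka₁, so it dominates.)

First dissociation dominates. From Ka₁ = [H⁺][HA⁻]/[H₂A], x² + Ka₁·x − Ka₁·C = 0 with C = 0.13 M and Ka₁ = 3.84e-07. Solving: [H⁺] = (−Ka₁ + √(Ka₁² + 4·Ka₁·C)) / 2 = 2.2324e-04 M. pH = -log(2.2324e-04) = 3.65.

pH = 3.65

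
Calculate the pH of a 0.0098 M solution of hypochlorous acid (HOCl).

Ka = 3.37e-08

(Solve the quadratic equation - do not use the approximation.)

x² + Ka×x - Ka×C = 0. Using quadratic formula: [H⁺] = 1.8156e-05

pH = 4.74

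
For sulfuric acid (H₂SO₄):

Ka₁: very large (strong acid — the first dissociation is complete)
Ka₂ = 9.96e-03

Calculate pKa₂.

pKa₂ = -log(Ka₂) = -log(9.96e-03) = 2.00.

pK_{a2} = 2.00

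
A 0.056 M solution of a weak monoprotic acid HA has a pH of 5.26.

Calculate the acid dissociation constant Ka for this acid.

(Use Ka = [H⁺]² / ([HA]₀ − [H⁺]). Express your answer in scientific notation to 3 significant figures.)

[H⁺] = 10^(−pH) = 10^(−5.26) = 5.495e-06 M. For HA ⇌ H⁺ + A⁻, Ka = [H⁺][A⁻]/[HA] = [H⁺]² / ([HA]₀ − [H⁺]) = (5.495e-06)² / (0.056 − 5.495e-06) = 5.39e-10.

K_a = 5.39e-10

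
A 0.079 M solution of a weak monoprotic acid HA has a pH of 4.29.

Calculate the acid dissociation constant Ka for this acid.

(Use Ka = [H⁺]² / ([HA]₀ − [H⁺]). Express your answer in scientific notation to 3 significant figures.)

[H⁺] = 10^(−pH) = 10^(−4.29) = 5.129e-05 M. For HA ⇌ H⁺ + A⁻, Ka = [H⁺][A⁻]/[HA] = [H⁺]² / ([HA]₀ − [H⁺]) = (5.129e-05)² / (0.079 − 5.129e-05) = 3.33e-08.

K_a = 3.33e-08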